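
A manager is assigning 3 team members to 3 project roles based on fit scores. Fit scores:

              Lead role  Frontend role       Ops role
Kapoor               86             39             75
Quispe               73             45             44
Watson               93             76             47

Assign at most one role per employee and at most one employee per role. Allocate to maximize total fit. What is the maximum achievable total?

Max total: 224 pts

Optimal: Kapoor→Ops role (75 pts), Quispe→Lead role (73 pts), Watson→Frontend role (76 pts) — total 75+73+76 = 224 pts.
Column-greedy (each role in turn goes to its best remaining employee) gives 213 pts, worse by 11.
Swapping Watson↔Quispe (Watson→Lead role 93 pts, Quispe→Frontend role 45 pts) loses 11.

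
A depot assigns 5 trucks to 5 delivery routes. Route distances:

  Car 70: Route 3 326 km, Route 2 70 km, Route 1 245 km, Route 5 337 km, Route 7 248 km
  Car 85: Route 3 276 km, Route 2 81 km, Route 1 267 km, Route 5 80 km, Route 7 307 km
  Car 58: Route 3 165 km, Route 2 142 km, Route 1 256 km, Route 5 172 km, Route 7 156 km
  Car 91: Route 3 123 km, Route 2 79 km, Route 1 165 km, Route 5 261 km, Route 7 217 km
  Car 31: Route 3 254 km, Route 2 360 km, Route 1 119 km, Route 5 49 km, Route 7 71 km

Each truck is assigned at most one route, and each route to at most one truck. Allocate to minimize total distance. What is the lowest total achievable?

This is the linear assignment problem.
Optimal: Car 70→Route 2 (70 km), Car 85→Route 5 (80 km), Car 58→Route 7 (156 km), Car 91→Route 3 (123 km), Car 31→Route 1 (119 km) — total 70+80+156+123+119 = 548 km.
Min-entry greedy (repeatedly take the single cheapest remaining cell) gives 665 km, worse by 117.
Next-best assignment: Car 70→Route 2, Car 85→Route 5, Car 58→Route 3, Car 91→Route 1, Car 31→Route 7 = 551 km.
Swapping Car 91↔Car 70 (Car 91→Route 2 79 km, Car 70→Route 3 326 km) adds 212.
Checked against all permutations: 548 km is optimal.

Minimum total: 548 km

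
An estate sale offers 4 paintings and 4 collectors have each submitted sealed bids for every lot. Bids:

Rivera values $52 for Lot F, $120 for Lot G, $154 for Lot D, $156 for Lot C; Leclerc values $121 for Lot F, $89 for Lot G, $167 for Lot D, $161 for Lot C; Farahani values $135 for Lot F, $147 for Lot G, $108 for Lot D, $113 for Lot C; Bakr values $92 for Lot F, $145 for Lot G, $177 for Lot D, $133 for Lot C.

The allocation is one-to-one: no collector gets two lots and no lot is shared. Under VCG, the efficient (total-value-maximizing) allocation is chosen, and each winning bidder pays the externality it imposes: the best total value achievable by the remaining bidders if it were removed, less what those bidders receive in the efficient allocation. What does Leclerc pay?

Efficient allocation: Rivera→Lot C ($156), Leclerc→Lot D ($167), Farahani→Lot F ($135), Bakr→Lot G ($145); total welfare W = $603.
Leclerc receives Lot D at value $167, so the others get W − 167 = $436.
Without Leclerc: best allocation of the remaining 3 bidders over all 4 lots is Rivera→Lot C ($156), Farahani→Lot G ($147), Bakr→Lot D ($177), total $480.
VCG payment = (others' best without Leclerc) − (others' welfare with Leclerc) = 480 − 436 = $44.

Leclerc pays $44.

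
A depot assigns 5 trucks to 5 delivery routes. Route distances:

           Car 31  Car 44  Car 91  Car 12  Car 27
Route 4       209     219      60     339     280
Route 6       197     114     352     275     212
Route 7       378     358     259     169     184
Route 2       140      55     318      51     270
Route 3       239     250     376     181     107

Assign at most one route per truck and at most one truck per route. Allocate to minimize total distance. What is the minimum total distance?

Min total: 588 km

Optimal: Car 31→Route 6 (197 km), Car 44→Route 2 (55 km), Car 91→Route 4 (60 km), Car 12→Route 7 (169 km), Car 27→Route 3 (107 km) — total 197+55+60+169+107 = 588 km.
Column-greedy (each route in turn goes to its cheapest remaining truck) gives 590 km, worse by 2.
Swapping Car 12↔Car 91 (Car 12→Route 4 339 km, Car 91→Route 7 259 km) adds 369.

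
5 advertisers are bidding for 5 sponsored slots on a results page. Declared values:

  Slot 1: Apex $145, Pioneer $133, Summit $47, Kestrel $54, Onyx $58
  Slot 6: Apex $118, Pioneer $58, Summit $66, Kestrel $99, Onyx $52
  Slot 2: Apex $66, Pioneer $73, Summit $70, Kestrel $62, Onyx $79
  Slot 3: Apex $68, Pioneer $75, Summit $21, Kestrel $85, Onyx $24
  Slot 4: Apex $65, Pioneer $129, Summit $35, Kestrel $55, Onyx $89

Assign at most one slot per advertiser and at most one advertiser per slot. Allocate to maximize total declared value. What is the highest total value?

Optimal: Apex→Slot 1 ($145), Pioneer→Slot 4 ($129), Summit→Slot 6 ($66), Kestrel→Slot 3 ($85), Onyx→Slot 2 ($79) — total 145+129+66+85+79 = $504.

Max total: $504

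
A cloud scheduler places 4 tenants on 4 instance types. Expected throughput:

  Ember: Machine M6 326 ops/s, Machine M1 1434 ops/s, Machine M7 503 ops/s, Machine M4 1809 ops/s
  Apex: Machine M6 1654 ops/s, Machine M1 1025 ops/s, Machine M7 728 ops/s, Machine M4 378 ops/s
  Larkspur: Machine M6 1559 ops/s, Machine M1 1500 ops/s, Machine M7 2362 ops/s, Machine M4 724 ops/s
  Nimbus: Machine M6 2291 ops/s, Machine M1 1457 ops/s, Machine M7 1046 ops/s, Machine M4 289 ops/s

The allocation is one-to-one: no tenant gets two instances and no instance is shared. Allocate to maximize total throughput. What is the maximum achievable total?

Maximum total: 7487 ops/s

This is a one-to-one assignment (maximum-weight bipartite matching).
Optimal: Ember→Machine M4 (1809 ops/s), Apex→Machine M1 (1025 ops/s), Larkspur→Machine M7 (2362 ops/s), Nimbus→Machine M6 (2291 ops/s) — total 1809+1025+2362+2291 = 7487 ops/s.
Row-greedy (each tenant in turn takes its best remaining instance) gives 7282 ops/s, worse by 205.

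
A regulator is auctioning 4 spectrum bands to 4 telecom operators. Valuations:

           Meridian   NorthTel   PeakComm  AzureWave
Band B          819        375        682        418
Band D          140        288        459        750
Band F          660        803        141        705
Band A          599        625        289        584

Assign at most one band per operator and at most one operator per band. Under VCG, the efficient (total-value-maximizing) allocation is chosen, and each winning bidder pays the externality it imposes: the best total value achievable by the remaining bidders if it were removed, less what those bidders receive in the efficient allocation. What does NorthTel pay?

NorthTel pays $61M.

Efficient allocation: Meridian→Band A ($599M), NorthTel→Band F ($803M), PeakComm→Band B ($682M), AzureWave→Band D ($750M); total welfare W = $2834M.
NorthTel receives Band F at value $803M, so the others get W − 803 = $2031M.
Without NorthTel: best allocation of the remaining 3 bidders over all 4 bands is Meridian→Band F ($660M), PeakComm→Band B ($682M), AzureWave→Band D ($750M), total $2092M.
VCG payment = (others' best without NorthTel) − (others' welfare with NorthTel) = 2092 − 2031 = $61M.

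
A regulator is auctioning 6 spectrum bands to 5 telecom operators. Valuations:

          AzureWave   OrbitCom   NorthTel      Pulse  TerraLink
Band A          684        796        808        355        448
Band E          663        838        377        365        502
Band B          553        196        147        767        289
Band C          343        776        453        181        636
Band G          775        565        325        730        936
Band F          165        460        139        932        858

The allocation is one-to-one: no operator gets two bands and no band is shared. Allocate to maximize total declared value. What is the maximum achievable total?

Optimal: AzureWave→Band E ($663M), OrbitCom→Band C ($776M), NorthTel→Band A ($808M), Pulse→Band F ($932M), TerraLink→Band G ($936M) — total 663+776+808+932+936 = $4115M.
Every other assignment is strictly worse.

Maximum total: $4115M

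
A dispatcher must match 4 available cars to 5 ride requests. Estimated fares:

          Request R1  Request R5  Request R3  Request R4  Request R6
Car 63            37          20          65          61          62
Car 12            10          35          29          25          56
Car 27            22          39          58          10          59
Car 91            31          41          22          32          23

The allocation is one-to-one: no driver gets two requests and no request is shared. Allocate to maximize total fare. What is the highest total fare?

Maximum total: $216

Optimal: Car 63→Request R4 ($61), Car 12→Request R6 ($56), Car 27→Request R3 ($58), Car 91→Request R5 ($41) — total 61+56+58+41 = $216.
Next-best assignment: Car 63→Request R4, Car 12→Request R6, Car 27→Request R3, Car 91→Request R1 = $206.
Checked against all permutations: $216 is optimal.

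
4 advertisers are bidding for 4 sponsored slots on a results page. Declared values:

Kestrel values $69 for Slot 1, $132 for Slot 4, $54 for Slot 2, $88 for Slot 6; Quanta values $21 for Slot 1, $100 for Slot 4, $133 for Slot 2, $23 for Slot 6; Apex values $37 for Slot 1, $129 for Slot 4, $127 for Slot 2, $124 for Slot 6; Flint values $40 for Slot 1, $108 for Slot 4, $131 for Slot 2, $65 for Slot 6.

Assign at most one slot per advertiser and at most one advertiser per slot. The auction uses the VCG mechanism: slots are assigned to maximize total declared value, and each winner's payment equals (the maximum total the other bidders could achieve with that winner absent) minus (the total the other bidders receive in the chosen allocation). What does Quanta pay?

Quanta pays $86.

Efficient allocation: Kestrel→Slot 1 ($69), Quanta→Slot 2 ($133), Apex→Slot 6 ($124), Flint→Slot 4 ($108); total welfare W = $434.
Quanta receives Slot 2 at value $133, so the others get W − 133 = $301.
Without Quanta: best allocation of the remaining 3 bidders over all 4 slots is Kestrel→Slot 4 ($132), Apex→Slot 6 ($124), Flint→Slot 2 ($131), total $387.
VCG payment = (others' best without Quanta) − (others' welfare with Quanta) = 387 − 301 = $86.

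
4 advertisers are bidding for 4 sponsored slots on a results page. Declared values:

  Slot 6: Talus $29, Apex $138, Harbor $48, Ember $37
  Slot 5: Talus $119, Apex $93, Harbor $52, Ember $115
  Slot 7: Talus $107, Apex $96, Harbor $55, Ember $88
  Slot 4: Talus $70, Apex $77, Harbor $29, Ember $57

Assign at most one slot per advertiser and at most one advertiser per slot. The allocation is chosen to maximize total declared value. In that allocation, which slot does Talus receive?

Talus receives Slot 7.

Optimal: Talus→Slot 7 ($107), Apex→Slot 6 ($138), Harbor→Slot 4 ($29), Ember→Slot 5 ($115) — total 107+138+29+115 = $389.
Row-greedy (each advertiser in turn takes its best remaining slot) gives $369, worse by 20.
Talus's own top slot is Slot 5 ($119), but forcing Talus→Slot 5 and reassigning the rest optimally gives only $374 — worse by 15.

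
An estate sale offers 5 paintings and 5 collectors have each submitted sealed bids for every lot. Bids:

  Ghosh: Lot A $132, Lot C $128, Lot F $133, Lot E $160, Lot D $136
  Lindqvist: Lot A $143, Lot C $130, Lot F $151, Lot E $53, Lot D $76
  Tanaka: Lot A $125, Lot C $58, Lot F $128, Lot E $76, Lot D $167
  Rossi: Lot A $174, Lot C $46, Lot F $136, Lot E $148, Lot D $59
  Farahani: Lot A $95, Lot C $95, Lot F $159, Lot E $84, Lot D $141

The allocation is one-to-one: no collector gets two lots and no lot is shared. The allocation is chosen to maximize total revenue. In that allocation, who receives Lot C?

Optimal: Ghosh→Lot E ($160), Lindqvist→Lot C ($130), Tanaka→Lot D ($167), Rossi→Lot A ($174), Farahani→Lot F ($159) — total 160+130+167+174+159 = $790.
Row-greedy (each collector in turn takes its best remaining lot) gives $747, worse by 43.
Checked against all permutations: $790 is optimal.
Lindqvist's own top lot is Lot F ($151), but forcing Lindqvist→Lot F and reassigning the rest optimally gives only $747 — worse by 43.

Lindqvist receives Lot C.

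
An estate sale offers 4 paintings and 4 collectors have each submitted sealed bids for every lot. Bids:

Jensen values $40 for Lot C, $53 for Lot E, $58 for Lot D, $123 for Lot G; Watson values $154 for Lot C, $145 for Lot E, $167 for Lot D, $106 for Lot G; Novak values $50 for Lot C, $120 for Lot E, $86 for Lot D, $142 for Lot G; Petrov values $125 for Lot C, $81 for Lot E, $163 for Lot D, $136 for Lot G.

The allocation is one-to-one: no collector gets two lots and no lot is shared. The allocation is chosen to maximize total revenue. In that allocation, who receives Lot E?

Optimal: Jensen→Lot G ($123), Watson→Lot C ($154), Novak→Lot E ($120), Petrov→Lot D ($163) — total 123+154+120+163 = $560.
Max-entry greedy (repeatedly take the single best remaining cell) gives $487, worse by 73.
Next-best assignment: Jensen→Lot G, Watson→Lot D, Novak→Lot E, Petrov→Lot C = $535.
No other one-to-one assignment exceeds $560.
Novak's own top lot is Lot G ($142), but forcing Novak→Lot G and reassigning the rest optimally gives only $512 — worse by 48.

Novak receives Lot E.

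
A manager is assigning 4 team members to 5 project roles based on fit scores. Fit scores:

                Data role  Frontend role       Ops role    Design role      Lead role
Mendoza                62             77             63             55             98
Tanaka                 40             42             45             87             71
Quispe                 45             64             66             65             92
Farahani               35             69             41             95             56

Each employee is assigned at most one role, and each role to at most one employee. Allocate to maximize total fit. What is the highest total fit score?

Maximum total: 320 pts

Optimal: Mendoza→Lead role (98 pts), Tanaka→Design role (87 pts), Quispe→Ops role (66 pts), Farahani→Frontend role (69 pts) — total 98+87+66+69 = 320 pts.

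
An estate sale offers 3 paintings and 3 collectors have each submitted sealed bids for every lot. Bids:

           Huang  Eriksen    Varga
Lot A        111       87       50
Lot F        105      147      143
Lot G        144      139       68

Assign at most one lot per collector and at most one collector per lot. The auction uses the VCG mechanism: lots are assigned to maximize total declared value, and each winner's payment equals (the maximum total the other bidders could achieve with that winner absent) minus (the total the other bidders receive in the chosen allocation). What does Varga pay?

Efficient allocation: Huang→Lot A ($111), Eriksen→Lot G ($139), Varga→Lot F ($143); total welfare W = $393.
Varga receives Lot F at value $143, so the others get W − 143 = $250.
Without Varga: best allocation of the remaining 2 bidders over all 3 lots is Huang→Lot G ($144), Eriksen→Lot F ($147), total $291.
VCG payment = (others' best without Varga) − (others' welfare with Varga) = 291 − 250 = $41.

Varga pays $41.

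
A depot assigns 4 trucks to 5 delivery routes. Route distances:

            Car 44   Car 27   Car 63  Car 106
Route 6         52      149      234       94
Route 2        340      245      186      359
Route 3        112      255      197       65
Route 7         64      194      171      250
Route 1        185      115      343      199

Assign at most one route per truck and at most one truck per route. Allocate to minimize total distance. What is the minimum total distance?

Optimal: Car 44→Route 6 (52 km), Car 27→Route 1 (115 km), Car 63→Route 7 (171 km), Car 106→Route 3 (65 km) — total 52+115+171+65 = 403 km.
Column-greedy (each route in turn goes to its cheapest remaining truck) gives 497 km, worse by 94.
Every other assignment is strictly worse.

Min total: 403 km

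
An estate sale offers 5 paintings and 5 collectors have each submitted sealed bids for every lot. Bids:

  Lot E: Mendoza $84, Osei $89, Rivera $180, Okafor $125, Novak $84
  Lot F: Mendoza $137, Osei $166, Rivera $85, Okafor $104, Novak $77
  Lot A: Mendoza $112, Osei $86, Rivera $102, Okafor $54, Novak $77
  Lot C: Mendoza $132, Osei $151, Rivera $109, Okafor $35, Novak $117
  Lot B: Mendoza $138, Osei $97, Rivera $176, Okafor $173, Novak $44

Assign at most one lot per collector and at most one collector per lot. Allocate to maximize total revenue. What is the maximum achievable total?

Maximum total: $748

Optimal: Mendoza→Lot A ($112), Osei→Lot F ($166), Rivera→Lot E ($180), Okafor→Lot B ($173), Novak→Lot C ($117) — total 112+166+180+173+117 = $748.
Max-entry greedy (repeatedly take the single best remaining cell) gives $728, worse by 20.
Next-best assignment: Mendoza→Lot C, Osei→Lot F, Rivera→Lot E, Okafor→Lot B, Novak→Lot A = $728.
No other one-to-one assignment exceeds $748.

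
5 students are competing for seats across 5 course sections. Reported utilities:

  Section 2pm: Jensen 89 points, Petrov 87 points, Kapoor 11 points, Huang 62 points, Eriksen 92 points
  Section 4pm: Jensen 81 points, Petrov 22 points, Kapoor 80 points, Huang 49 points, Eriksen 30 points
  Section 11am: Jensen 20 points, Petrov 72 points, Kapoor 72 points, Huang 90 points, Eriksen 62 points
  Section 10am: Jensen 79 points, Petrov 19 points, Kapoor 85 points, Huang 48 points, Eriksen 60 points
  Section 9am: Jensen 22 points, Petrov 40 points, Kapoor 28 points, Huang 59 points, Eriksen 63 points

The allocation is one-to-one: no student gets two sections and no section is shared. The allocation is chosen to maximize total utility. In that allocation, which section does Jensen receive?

Jensen receives Section 4pm.

Treat this as an assignment problem: match each student to one section.
Optimal: Jensen→Section 4pm (81 points), Petrov→Section 2pm (87 points), Kapoor→Section 10am (85 points), Huang→Section 11am (90 points), Eriksen→Section 9am (63 points) — total 81+87+85+90+63 = 406 points.
Row-greedy (each student in turn takes its best remaining section) gives 335 points, worse by 71.
Jensen's own top section is Section 2pm (89 points), but forcing Jensen→Section 2pm and reassigning the rest optimally gives only 360 points — worse by 46.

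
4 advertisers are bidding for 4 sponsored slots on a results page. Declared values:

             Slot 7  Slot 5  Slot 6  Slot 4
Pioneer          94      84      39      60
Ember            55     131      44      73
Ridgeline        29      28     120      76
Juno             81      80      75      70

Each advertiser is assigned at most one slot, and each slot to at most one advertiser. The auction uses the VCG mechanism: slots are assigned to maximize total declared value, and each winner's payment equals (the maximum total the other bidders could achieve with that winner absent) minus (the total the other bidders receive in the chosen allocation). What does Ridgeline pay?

Ridgeline pays $5.

Efficient allocation: Pioneer→Slot 7 ($94), Ember→Slot 5 ($131), Ridgeline→Slot 6 ($120), Juno→Slot 4 ($70); total welfare W = $415.
Ridgeline receives Slot 6 at value $120, so the others get W − 120 = $295.
Without Ridgeline: best allocation of the remaining 3 bidders over all 4 slots is Pioneer→Slot 7 ($94), Ember→Slot 5 ($131), Juno→Slot 6 ($75), total $300.
VCG payment = (others' best without Ridgeline) − (others' welfare with Ridgeline) = 300 − 295 = $5.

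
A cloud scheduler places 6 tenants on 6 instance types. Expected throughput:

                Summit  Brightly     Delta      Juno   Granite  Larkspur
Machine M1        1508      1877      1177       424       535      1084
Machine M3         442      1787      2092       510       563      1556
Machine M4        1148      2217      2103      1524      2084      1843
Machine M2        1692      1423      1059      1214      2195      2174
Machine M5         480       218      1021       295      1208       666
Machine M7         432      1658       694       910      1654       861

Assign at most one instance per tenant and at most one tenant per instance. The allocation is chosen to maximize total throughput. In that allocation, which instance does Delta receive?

Optimal: Summit→Machine M1 (1508 ops/s), Brightly→Machine M7 (1658 ops/s), Delta→Machine M3 (2092 ops/s), Juno→Machine M4 (1524 ops/s), Granite→Machine M5 (1208 ops/s), Larkspur→Machine M2 (2174 ops/s) — total 1508+1658+2092+1524+1208+2174 = 10164 ops/s.
Row-greedy (each tenant in turn takes its best remaining instance) gives 9203 ops/s, worse by 961.
Swapping Granite↔Delta (Granite→Machine M3 563 ops/s, Delta→Machine M5 1021 ops/s) loses 1716.
Delta's own top instance is Machine M4 (2103 ops/s), but forcing Delta→Machine M4 and reassigning the rest optimally gives only 9690 ops/s — worse by 474.

Delta receives Machine M3.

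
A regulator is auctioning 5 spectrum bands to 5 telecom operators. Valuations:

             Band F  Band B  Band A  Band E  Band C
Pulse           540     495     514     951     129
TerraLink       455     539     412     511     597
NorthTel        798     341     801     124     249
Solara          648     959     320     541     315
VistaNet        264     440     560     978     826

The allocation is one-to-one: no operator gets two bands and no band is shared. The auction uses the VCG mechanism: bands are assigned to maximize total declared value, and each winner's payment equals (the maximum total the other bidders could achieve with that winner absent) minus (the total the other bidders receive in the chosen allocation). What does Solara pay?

Efficient allocation: Pulse→Band E ($951M), TerraLink→Band F ($455M), NorthTel→Band A ($801M), Solara→Band B ($959M), VistaNet→Band C ($826M); total welfare W = $3992M.
Solara receives Band B at value $959M, so the others get W − 959 = $3033M.
Without Solara: best allocation of the remaining 4 bidders over all 5 bands is Pulse→Band E ($951M), TerraLink→Band B ($539M), NorthTel→Band A ($801M), VistaNet→Band C ($826M), total $3117M.
VCG payment = (others' best without Solara) − (others' welfare with Solara) = 3117 − 3033 = $84M.

Solara pays $84M.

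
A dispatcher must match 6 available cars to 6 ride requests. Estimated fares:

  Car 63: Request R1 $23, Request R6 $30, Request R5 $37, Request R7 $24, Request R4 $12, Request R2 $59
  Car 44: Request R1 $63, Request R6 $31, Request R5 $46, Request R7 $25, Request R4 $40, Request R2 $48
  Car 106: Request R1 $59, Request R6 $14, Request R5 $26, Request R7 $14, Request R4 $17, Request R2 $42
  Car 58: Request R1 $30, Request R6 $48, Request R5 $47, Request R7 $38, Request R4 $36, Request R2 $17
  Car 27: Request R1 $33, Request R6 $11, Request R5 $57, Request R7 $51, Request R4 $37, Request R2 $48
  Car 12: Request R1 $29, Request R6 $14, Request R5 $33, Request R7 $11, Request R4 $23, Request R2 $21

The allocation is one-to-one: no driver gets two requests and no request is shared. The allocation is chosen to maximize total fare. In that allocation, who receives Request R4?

Optimal: Car 63→Request R2 ($59), Car 44→Request R4 ($40), Car 106→Request R1 ($59), Car 58→Request R6 ($48), Car 27→Request R7 ($51), Car 12→Request R5 ($33) — total 59+40+59+48+51+33 = $290.
Row-greedy (each driver in turn takes its best remaining request) gives $270, worse by 20.
Next-best assignment: Car 63→Request R2, Car 44→Request R5, Car 106→Request R1, Car 58→Request R6, Car 27→Request R7, Car 12→Request R4 = $286.
Car 44's own top request is Request R1 ($63), but forcing Car 44→Request R1 and reassigning the rest optimally gives only $271 — worse by 19.

Car 44 receives Request R4.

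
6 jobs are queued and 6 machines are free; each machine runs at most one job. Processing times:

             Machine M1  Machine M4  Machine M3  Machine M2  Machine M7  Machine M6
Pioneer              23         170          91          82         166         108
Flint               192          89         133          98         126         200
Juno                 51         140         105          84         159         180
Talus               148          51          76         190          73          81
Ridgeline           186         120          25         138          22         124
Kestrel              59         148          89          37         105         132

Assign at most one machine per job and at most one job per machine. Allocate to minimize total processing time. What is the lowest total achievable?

Minimum total: 357 min

This is a one-to-one assignment (minimum-cost bipartite matching).
Optimal: Pioneer→Machine M1 (23 min), Flint→Machine M4 (89 min), Juno→Machine M3 (105 min), Talus→Machine M6 (81 min), Ridgeline→Machine M7 (22 min), Kestrel→Machine M2 (37 min) — total 23+89+105+81+22+37 = 357 min.
Column-greedy (each machine in turn goes to its cheapest remaining job) gives 442 min, worse by 85.
Next-best assignment: Pioneer→Machine M3, Flint→Machine M4, Juno→Machine M1, Talus→Machine M6, Ridgeline→Machine M7, Kestrel→Machine M2 = 371 min.
Swapping Ridgeline↔Talus (Ridgeline→Machine M6 124 min, Talus→Machine M7 73 min) adds 94.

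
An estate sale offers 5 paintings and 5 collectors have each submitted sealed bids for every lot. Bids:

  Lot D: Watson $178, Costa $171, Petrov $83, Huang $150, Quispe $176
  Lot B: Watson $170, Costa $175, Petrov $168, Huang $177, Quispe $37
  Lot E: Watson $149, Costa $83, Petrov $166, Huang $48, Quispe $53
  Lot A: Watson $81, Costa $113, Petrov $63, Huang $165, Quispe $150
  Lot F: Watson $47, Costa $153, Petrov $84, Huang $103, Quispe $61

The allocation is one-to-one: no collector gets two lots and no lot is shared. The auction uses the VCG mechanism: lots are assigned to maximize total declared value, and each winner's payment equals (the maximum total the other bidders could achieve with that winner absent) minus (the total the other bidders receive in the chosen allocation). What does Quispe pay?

Efficient allocation: Watson→Lot B ($170), Costa→Lot F ($153), Petrov→Lot E ($166), Huang→Lot A ($165), Quispe→Lot D ($176); total welfare W = $830.
Quispe receives Lot D at value $176, so the others get W − 176 = $654.
Without Quispe: best allocation of the remaining 4 bidders over all 5 lots is Watson→Lot D ($178), Costa→Lot B ($175), Petrov→Lot E ($166), Huang→Lot A ($165), total $684.
VCG payment = (others' best without Quispe) − (others' welfare with Quispe) = 684 − 654 = $30.

Quispe pays $30.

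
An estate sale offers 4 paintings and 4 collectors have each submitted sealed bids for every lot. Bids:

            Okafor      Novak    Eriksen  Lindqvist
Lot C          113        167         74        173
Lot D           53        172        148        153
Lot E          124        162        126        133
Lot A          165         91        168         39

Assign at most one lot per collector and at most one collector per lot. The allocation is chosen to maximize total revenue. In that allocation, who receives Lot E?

Novak receives Lot E.

Optimal: Okafor→Lot A ($165), Novak→Lot E ($162), Eriksen→Lot D ($148), Lindqvist→Lot C ($173) — total 165+162+148+173 = $648.
Row-greedy (each collector in turn takes its best remaining lot) gives $636, worse by 12.
Every other assignment is strictly worse.
Novak's own top lot is Lot D ($172), but forcing Novak→Lot D and reassigning the rest optimally gives only $637 — worse by 11.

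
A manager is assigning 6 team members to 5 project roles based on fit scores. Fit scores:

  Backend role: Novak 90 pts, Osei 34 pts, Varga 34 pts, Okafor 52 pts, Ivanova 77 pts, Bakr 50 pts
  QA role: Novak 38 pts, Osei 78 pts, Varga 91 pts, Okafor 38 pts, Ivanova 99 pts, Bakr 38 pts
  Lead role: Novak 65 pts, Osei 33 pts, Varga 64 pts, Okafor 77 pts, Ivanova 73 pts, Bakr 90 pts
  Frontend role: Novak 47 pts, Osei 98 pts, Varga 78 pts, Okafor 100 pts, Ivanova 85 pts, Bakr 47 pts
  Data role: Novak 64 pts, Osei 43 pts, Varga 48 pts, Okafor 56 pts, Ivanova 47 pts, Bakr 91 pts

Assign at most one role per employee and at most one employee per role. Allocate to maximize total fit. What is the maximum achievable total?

Max total: 455 pts

Optimal: Novak→Backend role (90 pts), Ivanova→QA role (99 pts), Okafor→Lead role (77 pts), Osei→Frontend role (98 pts), Bakr→Data role (91 pts) — total 90+99+77+98+91 = 455 pts.
Column-greedy (each role in turn goes to its best remaining employee) gives 427 pts, worse by 28.
Next-best assignment: Novak→Backend role, Varga→QA role, Okafor→Lead role, Osei→Frontend role, Bakr→Data role = 447 pts.
Checked against all permutations: 455 pts is optimal.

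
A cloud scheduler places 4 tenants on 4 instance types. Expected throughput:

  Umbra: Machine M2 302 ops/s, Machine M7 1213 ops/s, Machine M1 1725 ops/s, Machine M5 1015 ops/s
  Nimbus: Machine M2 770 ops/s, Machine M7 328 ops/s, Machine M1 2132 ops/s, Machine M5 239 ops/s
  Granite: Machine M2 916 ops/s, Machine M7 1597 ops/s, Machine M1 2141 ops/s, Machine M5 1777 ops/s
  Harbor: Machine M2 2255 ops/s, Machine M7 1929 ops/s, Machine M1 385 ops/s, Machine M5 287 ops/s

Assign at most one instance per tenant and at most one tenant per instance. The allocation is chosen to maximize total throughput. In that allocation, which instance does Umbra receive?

Umbra receives Machine M7.

This is the linear assignment problem.
Optimal: Umbra→Machine M7 (1213 ops/s), Nimbus→Machine M1 (2132 ops/s), Granite→Machine M5 (1777 ops/s), Harbor→Machine M2 (2255 ops/s) — total 1213+2132+1777+2255 = 7377 ops/s.
Row-greedy (each tenant in turn takes its best remaining instance) gives 6201 ops/s, worse by 1176.
Umbra's own top instance is Machine M1 (1725 ops/s), but forcing Umbra→Machine M1 and reassigning the rest optimally gives only 6201 ops/s — worse by 1176.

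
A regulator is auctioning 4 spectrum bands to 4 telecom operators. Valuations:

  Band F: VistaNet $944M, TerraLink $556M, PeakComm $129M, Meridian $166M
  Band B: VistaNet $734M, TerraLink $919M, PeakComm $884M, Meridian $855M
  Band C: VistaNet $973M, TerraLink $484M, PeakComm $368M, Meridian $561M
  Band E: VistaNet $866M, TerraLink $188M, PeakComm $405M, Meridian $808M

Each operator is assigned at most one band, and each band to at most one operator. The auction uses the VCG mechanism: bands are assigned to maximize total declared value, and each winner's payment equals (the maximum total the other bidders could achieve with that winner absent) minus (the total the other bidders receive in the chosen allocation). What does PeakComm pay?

PeakComm pays $363M.

Efficient allocation: VistaNet→Band C ($973M), TerraLink→Band F ($556M), PeakComm→Band B ($884M), Meridian→Band E ($808M); total welfare W = $3221M.
PeakComm receives Band B at value $884M, so the others get W − 884 = $2337M.
Without PeakComm: best allocation of the remaining 3 bidders over all 4 bands is VistaNet→Band C ($973M), TerraLink→Band B ($919M), Meridian→Band E ($808M), total $2700M.
VCG payment = (others' best without PeakComm) − (others' welfare with PeakComm) = 2700 − 2337 = $363M.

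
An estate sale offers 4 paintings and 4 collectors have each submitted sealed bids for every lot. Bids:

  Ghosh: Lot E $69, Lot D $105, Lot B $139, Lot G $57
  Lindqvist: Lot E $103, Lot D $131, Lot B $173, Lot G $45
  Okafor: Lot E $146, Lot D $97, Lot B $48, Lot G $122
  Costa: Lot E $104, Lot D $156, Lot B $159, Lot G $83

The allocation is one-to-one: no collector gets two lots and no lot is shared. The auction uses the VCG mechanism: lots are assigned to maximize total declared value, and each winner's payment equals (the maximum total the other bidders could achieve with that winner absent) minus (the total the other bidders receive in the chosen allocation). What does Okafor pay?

Efficient allocation: Ghosh→Lot G ($57), Lindqvist→Lot B ($173), Okafor→Lot E ($146), Costa→Lot D ($156); total welfare W = $532.
Okafor receives Lot E at value $146, so the others get W − 146 = $386.
Without Okafor: best allocation of the remaining 3 bidders over all 4 lots is Ghosh→Lot E ($69), Lindqvist→Lot B ($173), Costa→Lot D ($156), total $398.
VCG payment = (others' best without Okafor) − (others' welfare with Okafor) = 398 − 386 = $12.

Okafor pays $12.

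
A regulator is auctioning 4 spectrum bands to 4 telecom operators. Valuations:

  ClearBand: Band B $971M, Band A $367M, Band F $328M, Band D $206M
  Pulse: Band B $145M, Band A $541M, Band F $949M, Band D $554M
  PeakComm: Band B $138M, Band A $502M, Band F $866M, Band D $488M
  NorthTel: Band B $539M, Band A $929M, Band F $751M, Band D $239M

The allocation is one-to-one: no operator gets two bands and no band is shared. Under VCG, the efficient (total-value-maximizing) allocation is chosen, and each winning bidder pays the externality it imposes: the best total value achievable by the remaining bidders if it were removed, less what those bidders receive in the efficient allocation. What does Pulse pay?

Efficient allocation: ClearBand→Band B ($971M), Pulse→Band F ($949M), PeakComm→Band D ($488M), NorthTel→Band A ($929M); total welfare W = $3337M.
Pulse receives Band F at value $949M, so the others get W − 949 = $2388M.
Without Pulse: best allocation of the remaining 3 bidders over all 4 bands is ClearBand→Band B ($971M), PeakComm→Band F ($866M), NorthTel→Band A ($929M), total $2766M.
VCG payment = (others' best without Pulse) − (others' welfare with Pulse) = 2766 − 2388 = $378M.

Pulse pays $378M.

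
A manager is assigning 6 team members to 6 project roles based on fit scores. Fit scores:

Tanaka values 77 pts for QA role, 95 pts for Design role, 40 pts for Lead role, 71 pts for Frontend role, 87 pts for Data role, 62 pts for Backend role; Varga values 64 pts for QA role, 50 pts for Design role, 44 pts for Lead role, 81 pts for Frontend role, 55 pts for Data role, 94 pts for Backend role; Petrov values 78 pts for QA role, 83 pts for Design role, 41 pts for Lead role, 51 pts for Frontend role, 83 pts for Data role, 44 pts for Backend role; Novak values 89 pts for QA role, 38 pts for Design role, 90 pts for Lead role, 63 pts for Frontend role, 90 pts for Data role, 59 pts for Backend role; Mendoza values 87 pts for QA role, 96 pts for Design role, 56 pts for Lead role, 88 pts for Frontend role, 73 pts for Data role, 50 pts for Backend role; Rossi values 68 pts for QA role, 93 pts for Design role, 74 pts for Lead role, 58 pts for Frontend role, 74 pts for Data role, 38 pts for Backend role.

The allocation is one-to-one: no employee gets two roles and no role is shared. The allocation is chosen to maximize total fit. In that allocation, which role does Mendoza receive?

This is the linear assignment problem.
Optimal: Tanaka→Data role (87 pts), Varga→Backend role (94 pts), Petrov→QA role (78 pts), Novak→Lead role (90 pts), Mendoza→Frontend role (88 pts), Rossi→Design role (93 pts) — total 87+94+78+90+88+93 = 530 pts.
Column-greedy (each role in turn goes to its best remaining employee) gives 471 pts, worse by 59.
Swapping Novak↔Petrov (Novak→QA role 89 pts, Petrov→Lead role 41 pts) loses 38.
Mendoza's own top role is Design role (96 pts), but forcing Mendoza→Design role and reassigning the rest optimally gives only 507 pts — worse by 23.

Mendoza receives Frontend role.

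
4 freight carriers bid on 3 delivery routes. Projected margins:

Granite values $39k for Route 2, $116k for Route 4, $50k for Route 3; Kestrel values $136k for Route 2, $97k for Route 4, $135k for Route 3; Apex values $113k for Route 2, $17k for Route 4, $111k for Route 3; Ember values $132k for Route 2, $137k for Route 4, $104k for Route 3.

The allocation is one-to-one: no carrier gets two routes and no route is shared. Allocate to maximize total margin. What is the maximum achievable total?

This is a one-to-one assignment (maximum-weight bipartite matching).
Optimal: Apex→Route 2 ($113k), Ember→Route 4 ($137k), Kestrel→Route 3 ($135k) — total 113+137+135 = $385k.
Row-greedy (each carrier in turn takes its best remaining route) gives $363k, worse by 22.
Next-best assignment: Kestrel→Route 2, Ember→Route 4, Apex→Route 3 = $384k.
Swapping Apex↔Kestrel (Apex→Route 3 $111k, Kestrel→Route 2 $136k) loses 1.

Max total: $385k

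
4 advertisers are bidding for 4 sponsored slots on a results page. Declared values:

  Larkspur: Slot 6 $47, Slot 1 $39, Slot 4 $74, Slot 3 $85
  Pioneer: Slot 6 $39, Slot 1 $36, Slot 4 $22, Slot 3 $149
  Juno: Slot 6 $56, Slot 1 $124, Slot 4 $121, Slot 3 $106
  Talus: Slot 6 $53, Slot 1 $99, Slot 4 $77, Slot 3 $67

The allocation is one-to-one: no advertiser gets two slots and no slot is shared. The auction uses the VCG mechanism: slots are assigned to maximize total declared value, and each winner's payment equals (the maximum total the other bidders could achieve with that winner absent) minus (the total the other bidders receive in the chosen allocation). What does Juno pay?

Efficient allocation: Larkspur→Slot 6 ($47), Pioneer→Slot 3 ($149), Juno→Slot 4 ($121), Talus→Slot 1 ($99); total welfare W = $416.
Juno receives Slot 4 at value $121, so the others get W − 121 = $295.
Without Juno: best allocation of the remaining 3 bidders over all 4 slots is Larkspur→Slot 4 ($74), Pioneer→Slot 3 ($149), Talus→Slot 1 ($99), total $322.
VCG payment = (others' best without Juno) − (others' welfare with Juno) = 322 − 295 = $27.

Juno pays $27.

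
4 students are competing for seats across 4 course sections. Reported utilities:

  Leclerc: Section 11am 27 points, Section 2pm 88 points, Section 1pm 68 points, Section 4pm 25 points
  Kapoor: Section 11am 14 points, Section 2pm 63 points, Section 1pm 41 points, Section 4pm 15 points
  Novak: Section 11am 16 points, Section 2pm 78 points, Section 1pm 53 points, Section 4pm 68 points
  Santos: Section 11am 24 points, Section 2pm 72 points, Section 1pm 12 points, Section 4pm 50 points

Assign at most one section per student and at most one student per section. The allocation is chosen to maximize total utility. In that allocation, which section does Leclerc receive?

Leclerc receives Section 1pm.

This is a one-to-one assignment (maximum-weight bipartite matching).
Optimal: Leclerc→Section 1pm (68 points), Kapoor→Section 2pm (63 points), Novak→Section 4pm (68 points), Santos→Section 11am (24 points) — total 68+63+68+24 = 223 points.
Max-entry greedy (repeatedly take the single best remaining cell) gives 221 points, worse by 2.
Next-best assignment: Leclerc→Section 1pm, Kapoor→Section 11am, Novak→Section 4pm, Santos→Section 2pm = 222 points.
Swapping Novak↔Santos (Novak→Section 11am 16 points, Santos→Section 4pm 50 points) loses 26.
No other one-to-one assignment exceeds 223 points.
Leclerc's own top section is Section 2pm (88 points), but forcing Leclerc→Section 2pm and reassigning the rest optimally gives only 221 points — worse by 2.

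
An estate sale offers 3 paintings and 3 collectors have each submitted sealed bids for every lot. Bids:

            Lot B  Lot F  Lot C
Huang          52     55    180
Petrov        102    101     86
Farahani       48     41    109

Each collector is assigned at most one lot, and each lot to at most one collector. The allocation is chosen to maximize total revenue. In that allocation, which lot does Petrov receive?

Petrov receives Lot F.

Optimal: Huang→Lot C ($180), Petrov→Lot F ($101), Farahani→Lot B ($48) — total 180+101+48 = $329.
Column-greedy (each lot in turn goes to its best remaining collector) gives $266, worse by 63.
Swapping Huang↔Petrov (Huang→Lot F $55, Petrov→Lot C $86) loses 140.
Petrov's own top lot is Lot B ($102), but forcing Petrov→Lot B and reassigning the rest optimally gives only $323 — worse by 6.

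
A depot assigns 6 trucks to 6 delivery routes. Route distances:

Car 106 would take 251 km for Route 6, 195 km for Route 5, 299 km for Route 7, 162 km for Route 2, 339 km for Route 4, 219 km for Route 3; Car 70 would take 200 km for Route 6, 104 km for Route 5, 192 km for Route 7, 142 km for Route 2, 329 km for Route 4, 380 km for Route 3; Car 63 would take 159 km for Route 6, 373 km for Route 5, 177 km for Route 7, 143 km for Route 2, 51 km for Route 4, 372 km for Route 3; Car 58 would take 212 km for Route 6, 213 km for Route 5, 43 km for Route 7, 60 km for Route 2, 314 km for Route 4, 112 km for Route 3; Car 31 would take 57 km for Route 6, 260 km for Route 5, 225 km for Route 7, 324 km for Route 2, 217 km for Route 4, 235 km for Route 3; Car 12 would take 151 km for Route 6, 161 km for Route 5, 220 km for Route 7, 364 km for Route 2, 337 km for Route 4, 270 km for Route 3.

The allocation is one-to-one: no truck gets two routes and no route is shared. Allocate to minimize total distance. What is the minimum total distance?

Treat this as an assignment problem: match each truck to one route.
Optimal: Car 106→Route 3 (219 km), Car 70→Route 2 (142 km), Car 63→Route 4 (51 km), Car 58→Route 7 (43 km), Car 31→Route 6 (57 km), Car 12→Route 5 (161 km) — total 219+142+51+43+57+161 = 673 km.
Row-greedy (each truck in turn takes its cheapest remaining route) gives 687 km, worse by 14.
Checked against all permutations: 673 km is optimal.

Minimum total: 673 km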